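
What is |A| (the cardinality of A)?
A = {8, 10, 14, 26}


Set A = {8, 10, 14, 26}
Listing elements: 8, 10, 14, 26
Counting: 4 elements
|A| = 4

4


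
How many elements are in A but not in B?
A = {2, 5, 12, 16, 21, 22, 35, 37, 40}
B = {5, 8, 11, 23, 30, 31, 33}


Set A = {2, 5, 12, 16, 21, 22, 35, 37, 40}
Set B = {5, 8, 11, 23, 30, 31, 33}
A \ B = {2, 12, 16, 21, 22, 35, 37, 40}
|A \ B| = 8

8


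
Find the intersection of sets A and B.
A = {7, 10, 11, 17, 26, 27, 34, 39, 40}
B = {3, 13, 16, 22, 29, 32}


Set A = {7, 10, 11, 17, 26, 27, 34, 39, 40}
Set B = {3, 13, 16, 22, 29, 32}
A ∩ B includes only elements in both sets.
Check each element of A against B:
7 ✗, 10 ✗, 11 ✗, 17 ✗, 26 ✗, 27 ✗, 34 ✗, 39 ✗, 40 ✗
A ∩ B = {}

{}


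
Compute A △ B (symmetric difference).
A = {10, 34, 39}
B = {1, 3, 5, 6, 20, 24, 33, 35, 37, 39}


Set A = {10, 34, 39}
Set B = {1, 3, 5, 6, 20, 24, 33, 35, 37, 39}
A △ B = (A \ B) ∪ (B \ A)
Elements in A but not B: {10, 34}
Elements in B but not A: {1, 3, 5, 6, 20, 24, 33, 35, 37}
A △ B = {1, 3, 5, 6, 10, 20, 24, 33, 34, 35, 37}

{1, 3, 5, 6, 10, 20, 24, 33, 34, 35, 37}


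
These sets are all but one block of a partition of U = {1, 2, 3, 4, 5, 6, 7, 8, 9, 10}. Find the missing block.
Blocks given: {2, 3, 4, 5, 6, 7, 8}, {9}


U = {1, 2, 3, 4, 5, 6, 7, 8, 9, 10}
Shown blocks: {2, 3, 4, 5, 6, 7, 8}, {9}
A partition's blocks are pairwise disjoint and cover U, so the missing block = U \ (union of shown blocks).
Union of shown blocks: {2, 3, 4, 5, 6, 7, 8, 9}
Missing block = U \ (union) = {1, 10}

{1, 10}


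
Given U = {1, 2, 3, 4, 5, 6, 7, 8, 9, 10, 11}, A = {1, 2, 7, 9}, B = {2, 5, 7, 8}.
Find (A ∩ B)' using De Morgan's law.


U = {1, 2, 3, 4, 5, 6, 7, 8, 9, 10, 11}
A = {1, 2, 7, 9}, B = {2, 5, 7, 8}
A ∩ B = {2, 7}
(A ∩ B)' = U \ (A ∩ B) = {1, 3, 4, 5, 6, 8, 9, 10, 11}
Verification via A' ∪ B': A' = {3, 4, 5, 6, 8, 10, 11}, B' = {1, 3, 4, 6, 9, 10, 11}
A' ∪ B' = {1, 3, 4, 5, 6, 8, 9, 10, 11} ✓

{1, 3, 4, 5, 6, 8, 9, 10, 11}


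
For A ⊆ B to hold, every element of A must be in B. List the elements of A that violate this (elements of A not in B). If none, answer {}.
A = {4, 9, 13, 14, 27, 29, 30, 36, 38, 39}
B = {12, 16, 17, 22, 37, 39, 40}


Set A = {4, 9, 13, 14, 27, 29, 30, 36, 38, 39}
Set B = {12, 16, 17, 22, 37, 39, 40}
Check each element of A against B:
4 ∉ B (include), 9 ∉ B (include), 13 ∉ B (include), 14 ∉ B (include), 27 ∉ B (include), 29 ∉ B (include), 30 ∉ B (include), 36 ∉ B (include), 38 ∉ B (include), 39 ∈ B
Elements of A not in B: {4, 9, 13, 14, 27, 29, 30, 36, 38}

{4, 9, 13, 14, 27, 29, 30, 36, 38}


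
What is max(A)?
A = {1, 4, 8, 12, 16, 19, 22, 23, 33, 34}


Set A = {1, 4, 8, 12, 16, 19, 22, 23, 33, 34}
Elements in ascending order: 1, 4, 8, 12, 16, 19, 22, 23, 33, 34
The largest element is 34.

34


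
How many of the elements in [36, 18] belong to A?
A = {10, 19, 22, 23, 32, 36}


Set A = {10, 19, 22, 23, 32, 36}
Candidates: [36, 18]
Check each candidate:
36 ∈ A, 18 ∉ A
Count of candidates in A: 1

1


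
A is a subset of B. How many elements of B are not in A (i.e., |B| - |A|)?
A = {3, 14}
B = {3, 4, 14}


Set A = {3, 14}, |A| = 2
Set B = {3, 4, 14}, |B| = 3
Since A ⊆ B: B \ A = {4}
|B| - |A| = 3 - 2 = 1

1


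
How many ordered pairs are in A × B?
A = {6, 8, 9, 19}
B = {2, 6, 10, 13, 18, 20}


Set A = {6, 8, 9, 19} has 4 elements.
Set B = {2, 6, 10, 13, 18, 20} has 6 elements.
|A × B| = |A| × |B| = 4 × 6 = 24

24


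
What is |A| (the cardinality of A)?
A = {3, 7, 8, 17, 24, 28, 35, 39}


Set A = {3, 7, 8, 17, 24, 28, 35, 39}
Listing elements: 3, 7, 8, 17, 24, 28, 35, 39
Counting: 8 elements
|A| = 8

8


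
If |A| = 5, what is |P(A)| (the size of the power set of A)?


The set has 5 elements.
The power set contains all possible subsets.
|P(A)| = 2^|A| = 2^5 = 32

32


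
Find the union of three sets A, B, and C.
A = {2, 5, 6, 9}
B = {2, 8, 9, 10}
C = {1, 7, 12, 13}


Set A = {2, 5, 6, 9}
Set B = {2, 8, 9, 10}
Set C = {1, 7, 12, 13}
First, A ∪ B = {2, 5, 6, 8, 9, 10}
Then, (A ∪ B) ∪ C = {1, 2, 5, 6, 7, 8, 9, 10, 12, 13}

{1, 2, 5, 6, 7, 8, 9, 10, 12, 13}


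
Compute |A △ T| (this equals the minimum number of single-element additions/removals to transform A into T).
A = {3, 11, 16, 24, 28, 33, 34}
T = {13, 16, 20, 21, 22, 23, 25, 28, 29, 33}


Set A = {3, 11, 16, 24, 28, 33, 34}
Set T = {13, 16, 20, 21, 22, 23, 25, 28, 29, 33}
Elements to remove from A (in A, not in T): {3, 11, 24, 34} → 4 removals
Elements to add to A (in T, not in A): {13, 20, 21, 22, 23, 25, 29} → 7 additions
Total edits = 4 + 7 = 11

11


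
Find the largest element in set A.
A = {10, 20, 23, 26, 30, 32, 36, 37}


Set A = {10, 20, 23, 26, 30, 32, 36, 37}
Elements in ascending order: 10, 20, 23, 26, 30, 32, 36, 37
The largest element is 37.

37


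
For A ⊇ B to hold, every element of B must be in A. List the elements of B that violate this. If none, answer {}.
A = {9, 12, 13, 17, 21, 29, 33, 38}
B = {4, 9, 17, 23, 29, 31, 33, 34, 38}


Set A = {9, 12, 13, 17, 21, 29, 33, 38}
Set B = {4, 9, 17, 23, 29, 31, 33, 34, 38}
Check each element of B against A:
4 ∉ A (include), 9 ∈ A, 17 ∈ A, 23 ∉ A (include), 29 ∈ A, 31 ∉ A (include), 33 ∈ A, 34 ∉ A (include), 38 ∈ A
Elements of B not in A: {4, 23, 31, 34}

{4, 23, 31, 34}


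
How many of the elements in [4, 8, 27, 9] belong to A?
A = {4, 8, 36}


Set A = {4, 8, 36}
Candidates: [4, 8, 27, 9]
Check each candidate:
4 ∈ A, 8 ∈ A, 27 ∉ A, 9 ∉ A
Count of candidates in A: 2

2


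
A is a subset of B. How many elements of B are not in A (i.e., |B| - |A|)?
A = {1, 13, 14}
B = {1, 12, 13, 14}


Set A = {1, 13, 14}, |A| = 3
Set B = {1, 12, 13, 14}, |B| = 4
Since A ⊆ B: B \ A = {12}
|B| - |A| = 4 - 3 = 1

1


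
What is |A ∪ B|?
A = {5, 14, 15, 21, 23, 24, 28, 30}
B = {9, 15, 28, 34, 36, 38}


Set A = {5, 14, 15, 21, 23, 24, 28, 30}, |A| = 8
Set B = {9, 15, 28, 34, 36, 38}, |B| = 6
A ∩ B = {15, 28}, |A ∩ B| = 2
|A ∪ B| = |A| + |B| - |A ∩ B| = 8 + 6 - 2 = 12

12


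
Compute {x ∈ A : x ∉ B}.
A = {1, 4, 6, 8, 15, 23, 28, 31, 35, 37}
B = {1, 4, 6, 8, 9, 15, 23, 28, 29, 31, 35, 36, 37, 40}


Set A = {1, 4, 6, 8, 15, 23, 28, 31, 35, 37}
Set B = {1, 4, 6, 8, 9, 15, 23, 28, 29, 31, 35, 36, 37, 40}
Check each element of A against B:
1 ∈ B, 4 ∈ B, 6 ∈ B, 8 ∈ B, 15 ∈ B, 23 ∈ B, 28 ∈ B, 31 ∈ B, 35 ∈ B, 37 ∈ B
Elements of A not in B: {}

{}


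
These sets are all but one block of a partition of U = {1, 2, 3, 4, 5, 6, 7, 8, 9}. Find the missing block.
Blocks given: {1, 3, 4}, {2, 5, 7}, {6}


U = {1, 2, 3, 4, 5, 6, 7, 8, 9}
Shown blocks: {1, 3, 4}, {2, 5, 7}, {6}
A partition's blocks are pairwise disjoint and cover U, so the missing block = U \ (union of shown blocks).
Union of shown blocks: {1, 2, 3, 4, 5, 6, 7}
Missing block = U \ (union) = {8, 9}

{8, 9}


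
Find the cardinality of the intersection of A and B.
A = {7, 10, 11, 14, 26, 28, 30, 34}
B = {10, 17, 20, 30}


Set A = {7, 10, 11, 14, 26, 28, 30, 34}
Set B = {10, 17, 20, 30}
A ∩ B = {10, 30}
|A ∩ B| = 2

2


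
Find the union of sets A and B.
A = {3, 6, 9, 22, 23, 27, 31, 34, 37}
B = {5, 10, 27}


Set A = {3, 6, 9, 22, 23, 27, 31, 34, 37}
Set B = {5, 10, 27}
A ∪ B includes all elements in either set.
Elements from A: {3, 6, 9, 22, 23, 27, 31, 34, 37}
Elements from B not already included: {5, 10}
A ∪ B = {3, 5, 6, 9, 10, 22, 23, 27, 31, 34, 37}

{3, 5, 6, 9, 10, 22, 23, 27, 31, 34, 37}


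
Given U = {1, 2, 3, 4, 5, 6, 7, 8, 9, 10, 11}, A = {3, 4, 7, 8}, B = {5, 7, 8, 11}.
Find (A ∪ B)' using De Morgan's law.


U = {1, 2, 3, 4, 5, 6, 7, 8, 9, 10, 11}
A = {3, 4, 7, 8}, B = {5, 7, 8, 11}
A ∪ B = {3, 4, 5, 7, 8, 11}
(A ∪ B)' = U \ (A ∪ B) = {1, 2, 6, 9, 10}
Verification via A' ∩ B': A' = {1, 2, 5, 6, 9, 10, 11}, B' = {1, 2, 3, 4, 6, 9, 10}
A' ∩ B' = {1, 2, 6, 9, 10} ✓

{1, 2, 6, 9, 10}


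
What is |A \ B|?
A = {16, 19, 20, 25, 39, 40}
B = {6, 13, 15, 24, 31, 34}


Set A = {16, 19, 20, 25, 39, 40}
Set B = {6, 13, 15, 24, 31, 34}
A \ B = {16, 19, 20, 25, 39, 40}
|A \ B| = 6

6


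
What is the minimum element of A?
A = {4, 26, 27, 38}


Set A = {4, 26, 27, 38}
Elements in ascending order: 4, 26, 27, 38
The smallest element is 4.

4


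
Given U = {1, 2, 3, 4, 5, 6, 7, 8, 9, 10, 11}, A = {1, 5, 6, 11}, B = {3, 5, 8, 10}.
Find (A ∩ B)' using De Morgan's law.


U = {1, 2, 3, 4, 5, 6, 7, 8, 9, 10, 11}
A = {1, 5, 6, 11}, B = {3, 5, 8, 10}
A ∩ B = {5}
(A ∩ B)' = U \ (A ∩ B) = {1, 2, 3, 4, 6, 7, 8, 9, 10, 11}
Verification via A' ∪ B': A' = {2, 3, 4, 7, 8, 9, 10}, B' = {1, 2, 4, 6, 7, 9, 11}
A' ∪ B' = {1, 2, 3, 4, 6, 7, 8, 9, 10, 11} ✓

{1, 2, 3, 4, 6, 7, 8, 9, 10, 11}


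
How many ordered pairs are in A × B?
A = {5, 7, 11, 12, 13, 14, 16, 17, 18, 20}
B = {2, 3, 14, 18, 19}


Set A = {5, 7, 11, 12, 13, 14, 16, 17, 18, 20} has 10 elements.
Set B = {2, 3, 14, 18, 19} has 5 elements.
|A × B| = |A| × |B| = 10 × 5 = 50

50


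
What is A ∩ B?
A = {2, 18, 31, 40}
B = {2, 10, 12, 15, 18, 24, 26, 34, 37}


Set A = {2, 18, 31, 40}
Set B = {2, 10, 12, 15, 18, 24, 26, 34, 37}
A ∩ B includes only elements in both sets.
Check each element of A against B:
2 ✓, 18 ✓, 31 ✗, 40 ✗
A ∩ B = {2, 18}

{2, 18}


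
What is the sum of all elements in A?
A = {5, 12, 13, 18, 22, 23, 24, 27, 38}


Set A = {5, 12, 13, 18, 22, 23, 24, 27, 38}
Sum = 5 + 12 + 13 + 18 + 22 + 23 + 24 + 27 + 38 = 182

182


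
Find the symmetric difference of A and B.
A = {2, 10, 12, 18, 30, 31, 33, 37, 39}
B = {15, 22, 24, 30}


Set A = {2, 10, 12, 18, 30, 31, 33, 37, 39}
Set B = {15, 22, 24, 30}
A △ B = (A \ B) ∪ (B \ A)
Elements in A but not B: {2, 10, 12, 18, 31, 33, 37, 39}
Elements in B but not A: {15, 22, 24}
A △ B = {2, 10, 12, 15, 18, 22, 24, 31, 33, 37, 39}

{2, 10, 12, 15, 18, 22, 24, 31, 33, 37, 39}


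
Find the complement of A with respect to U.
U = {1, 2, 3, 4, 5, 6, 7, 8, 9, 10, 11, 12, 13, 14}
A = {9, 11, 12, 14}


Universal set U = {1, 2, 3, 4, 5, 6, 7, 8, 9, 10, 11, 12, 13, 14}
Set A = {9, 11, 12, 14}
A' = U \ A = elements in U but not in A
Checking each element of U:
1 (not in A, include), 2 (not in A, include), 3 (not in A, include), 4 (not in A, include), 5 (not in A, include), 6 (not in A, include), 7 (not in A, include), 8 (not in A, include), 9 (in A, exclude), 10 (not in A, include), 11 (in A, exclude), 12 (in A, exclude), 13 (not in A, include), 14 (in A, exclude)
A' = {1, 2, 3, 4, 5, 6, 7, 8, 10, 13}

{1, 2, 3, 4, 5, 6, 7, 8, 10, 13}


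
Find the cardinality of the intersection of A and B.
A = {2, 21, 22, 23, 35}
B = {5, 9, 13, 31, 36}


Set A = {2, 21, 22, 23, 35}
Set B = {5, 9, 13, 31, 36}
A ∩ B = {}
|A ∩ B| = 0

0


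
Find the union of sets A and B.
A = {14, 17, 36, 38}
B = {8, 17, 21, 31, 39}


Set A = {14, 17, 36, 38}
Set B = {8, 17, 21, 31, 39}
A ∪ B includes all elements in either set.
Elements from A: {14, 17, 36, 38}
Elements from B not already included: {8, 21, 31, 39}
A ∪ B = {8, 14, 17, 21, 31, 36, 38, 39}

{8, 14, 17, 21, 31, 36, 38, 39}


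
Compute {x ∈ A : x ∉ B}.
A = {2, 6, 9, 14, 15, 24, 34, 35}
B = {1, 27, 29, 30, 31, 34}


Set A = {2, 6, 9, 14, 15, 24, 34, 35}
Set B = {1, 27, 29, 30, 31, 34}
Check each element of A against B:
2 ∉ B (include), 6 ∉ B (include), 9 ∉ B (include), 14 ∉ B (include), 15 ∉ B (include), 24 ∉ B (include), 34 ∈ B, 35 ∉ B (include)
Elements of A not in B: {2, 6, 9, 14, 15, 24, 35}

{2, 6, 9, 14, 15, 24, 35}


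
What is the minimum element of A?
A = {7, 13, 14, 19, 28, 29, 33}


Set A = {7, 13, 14, 19, 28, 29, 33}
Elements in ascending order: 7, 13, 14, 19, 28, 29, 33
The smallest element is 7.

7


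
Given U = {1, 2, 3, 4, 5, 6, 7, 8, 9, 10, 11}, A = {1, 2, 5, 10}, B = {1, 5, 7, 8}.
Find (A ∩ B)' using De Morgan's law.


U = {1, 2, 3, 4, 5, 6, 7, 8, 9, 10, 11}
A = {1, 2, 5, 10}, B = {1, 5, 7, 8}
A ∩ B = {1, 5}
(A ∩ B)' = U \ (A ∩ B) = {2, 3, 4, 6, 7, 8, 9, 10, 11}
Verification via A' ∪ B': A' = {3, 4, 6, 7, 8, 9, 11}, B' = {2, 3, 4, 6, 9, 10, 11}
A' ∪ B' = {2, 3, 4, 6, 7, 8, 9, 10, 11} ✓

{2, 3, 4, 6, 7, 8, 9, 10, 11}


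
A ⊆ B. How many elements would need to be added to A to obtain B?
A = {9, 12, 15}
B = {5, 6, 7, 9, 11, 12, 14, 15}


Set A = {9, 12, 15}, |A| = 3
Set B = {5, 6, 7, 9, 11, 12, 14, 15}, |B| = 8
Since A ⊆ B: B \ A = {5, 6, 7, 11, 14}
|B| - |A| = 8 - 3 = 5

5


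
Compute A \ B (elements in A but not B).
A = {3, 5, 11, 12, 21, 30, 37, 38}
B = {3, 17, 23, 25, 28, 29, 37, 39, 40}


Set A = {3, 5, 11, 12, 21, 30, 37, 38}
Set B = {3, 17, 23, 25, 28, 29, 37, 39, 40}
A \ B includes elements in A that are not in B.
Check each element of A:
3 (in B, remove), 5 (not in B, keep), 11 (not in B, keep), 12 (not in B, keep), 21 (not in B, keep), 30 (not in B, keep), 37 (in B, remove), 38 (not in B, keep)
A \ B = {5, 11, 12, 21, 30, 38}

{5, 11, 12, 21, 30, 38}


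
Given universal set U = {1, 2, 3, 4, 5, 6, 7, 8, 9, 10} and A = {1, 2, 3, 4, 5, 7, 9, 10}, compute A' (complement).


Universal set U = {1, 2, 3, 4, 5, 6, 7, 8, 9, 10}
Set A = {1, 2, 3, 4, 5, 7, 9, 10}
A' = U \ A = elements in U but not in A
Checking each element of U:
1 (in A, exclude), 2 (in A, exclude), 3 (in A, exclude), 4 (in A, exclude), 5 (in A, exclude), 6 (not in A, include), 7 (in A, exclude), 8 (not in A, include), 9 (in A, exclude), 10 (in A, exclude)
A' = {6, 8}

{6, 8}


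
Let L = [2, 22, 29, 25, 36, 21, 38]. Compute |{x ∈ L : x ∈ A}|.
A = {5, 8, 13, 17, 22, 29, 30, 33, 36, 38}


Set A = {5, 8, 13, 17, 22, 29, 30, 33, 36, 38}
Candidates: [2, 22, 29, 25, 36, 21, 38]
Check each candidate:
2 ∉ A, 22 ∈ A, 29 ∈ A, 25 ∉ A, 36 ∈ A, 21 ∉ A, 38 ∈ A
Count of candidates in A: 4

4


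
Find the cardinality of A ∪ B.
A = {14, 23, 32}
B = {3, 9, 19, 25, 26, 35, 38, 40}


Set A = {14, 23, 32}, |A| = 3
Set B = {3, 9, 19, 25, 26, 35, 38, 40}, |B| = 8
A ∩ B = {}, |A ∩ B| = 0
|A ∪ B| = |A| + |B| - |A ∩ B| = 3 + 8 - 0 = 11

11


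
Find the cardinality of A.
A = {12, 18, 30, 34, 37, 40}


Set A = {12, 18, 30, 34, 37, 40}
Listing elements: 12, 18, 30, 34, 37, 40
Counting: 6 elements
|A| = 6

6


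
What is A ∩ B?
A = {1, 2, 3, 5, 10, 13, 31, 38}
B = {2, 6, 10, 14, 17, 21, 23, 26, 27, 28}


Set A = {1, 2, 3, 5, 10, 13, 31, 38}
Set B = {2, 6, 10, 14, 17, 21, 23, 26, 27, 28}
A ∩ B includes only elements in both sets.
Check each element of A against B:
1 ✗, 2 ✓, 3 ✗, 5 ✗, 10 ✓, 13 ✗, 31 ✗, 38 ✗
A ∩ B = {2, 10}

{2, 10}


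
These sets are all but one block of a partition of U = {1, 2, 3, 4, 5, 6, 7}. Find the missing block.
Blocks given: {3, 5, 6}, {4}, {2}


U = {1, 2, 3, 4, 5, 6, 7}
Shown blocks: {3, 5, 6}, {4}, {2}
A partition's blocks are pairwise disjoint and cover U, so the missing block = U \ (union of shown blocks).
Union of shown blocks: {2, 3, 4, 5, 6}
Missing block = U \ (union) = {1, 7}

{1, 7}


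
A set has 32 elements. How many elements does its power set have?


The set has 32 elements.
The power set contains all possible subsets.
|P(A)| = 2^|A| = 2^32 = 4294967296

4294967296


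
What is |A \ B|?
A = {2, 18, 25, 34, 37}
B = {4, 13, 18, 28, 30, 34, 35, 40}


Set A = {2, 18, 25, 34, 37}
Set B = {4, 13, 18, 28, 30, 34, 35, 40}
A \ B = {2, 25, 37}
|A \ B| = 3

3


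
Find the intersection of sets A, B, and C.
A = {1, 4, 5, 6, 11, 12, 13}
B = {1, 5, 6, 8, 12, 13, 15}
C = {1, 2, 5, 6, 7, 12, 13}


Set A = {1, 4, 5, 6, 11, 12, 13}
Set B = {1, 5, 6, 8, 12, 13, 15}
Set C = {1, 2, 5, 6, 7, 12, 13}
First, A ∩ B = {1, 5, 6, 12, 13}
Then, (A ∩ B) ∩ C = {1, 5, 6, 12, 13}

{1, 5, 6, 12, 13}


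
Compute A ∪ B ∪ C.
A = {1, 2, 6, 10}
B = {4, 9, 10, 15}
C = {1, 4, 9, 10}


Set A = {1, 2, 6, 10}
Set B = {4, 9, 10, 15}
Set C = {1, 4, 9, 10}
First, A ∪ B = {1, 2, 4, 6, 9, 10, 15}
Then, (A ∪ B) ∪ C = {1, 2, 4, 6, 9, 10, 15}

{1, 2, 4, 6, 9, 10, 15}


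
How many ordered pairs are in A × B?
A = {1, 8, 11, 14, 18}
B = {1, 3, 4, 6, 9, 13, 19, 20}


Set A = {1, 8, 11, 14, 18} has 5 elements.
Set B = {1, 3, 4, 6, 9, 13, 19, 20} has 8 elements.
|A × B| = |A| × |B| = 5 × 8 = 40

40


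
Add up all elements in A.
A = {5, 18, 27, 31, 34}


Set A = {5, 18, 27, 31, 34}
Sum = 5 + 18 + 27 + 31 + 34 = 115

115


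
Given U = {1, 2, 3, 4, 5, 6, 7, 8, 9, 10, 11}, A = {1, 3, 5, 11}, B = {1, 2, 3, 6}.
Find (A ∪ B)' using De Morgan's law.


U = {1, 2, 3, 4, 5, 6, 7, 8, 9, 10, 11}
A = {1, 3, 5, 11}, B = {1, 2, 3, 6}
A ∪ B = {1, 2, 3, 5, 6, 11}
(A ∪ B)' = U \ (A ∪ B) = {4, 7, 8, 9, 10}
Verification via A' ∩ B': A' = {2, 4, 6, 7, 8, 9, 10}, B' = {4, 5, 7, 8, 9, 10, 11}
A' ∩ B' = {4, 7, 8, 9, 10} ✓

{4, 7, 8, 9, 10}


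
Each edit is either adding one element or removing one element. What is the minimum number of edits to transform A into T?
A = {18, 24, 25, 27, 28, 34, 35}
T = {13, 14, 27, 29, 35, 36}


Set A = {18, 24, 25, 27, 28, 34, 35}
Set T = {13, 14, 27, 29, 35, 36}
Elements to remove from A (in A, not in T): {18, 24, 25, 28, 34} → 5 removals
Elements to add to A (in T, not in A): {13, 14, 29, 36} → 4 additions
Total edits = 5 + 4 = 9

9


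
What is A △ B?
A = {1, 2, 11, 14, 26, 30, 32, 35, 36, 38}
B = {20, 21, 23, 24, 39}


Set A = {1, 2, 11, 14, 26, 30, 32, 35, 36, 38}
Set B = {20, 21, 23, 24, 39}
A △ B = (A \ B) ∪ (B \ A)
Elements in A but not B: {1, 2, 11, 14, 26, 30, 32, 35, 36, 38}
Elements in B but not A: {20, 21, 23, 24, 39}
A △ B = {1, 2, 11, 14, 20, 21, 23, 24, 26, 30, 32, 35, 36, 38, 39}

{1, 2, 11, 14, 20, 21, 23, 24, 26, 30, 32, 35, 36, 38, 39}


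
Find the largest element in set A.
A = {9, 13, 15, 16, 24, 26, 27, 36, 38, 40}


Set A = {9, 13, 15, 16, 24, 26, 27, 36, 38, 40}
Elements in ascending order: 9, 13, 15, 16, 24, 26, 27, 36, 38, 40
The largest element is 40.

40


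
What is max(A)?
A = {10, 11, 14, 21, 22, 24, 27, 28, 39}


Set A = {10, 11, 14, 21, 22, 24, 27, 28, 39}
Elements in ascending order: 10, 11, 14, 21, 22, 24, 27, 28, 39
The largest element is 39.

39


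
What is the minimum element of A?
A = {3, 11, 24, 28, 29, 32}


Set A = {3, 11, 24, 28, 29, 32}
Elements in ascending order: 3, 11, 24, 28, 29, 32
The smallest element is 3.

3


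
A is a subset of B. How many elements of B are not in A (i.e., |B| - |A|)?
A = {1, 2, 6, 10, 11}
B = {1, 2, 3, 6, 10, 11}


Set A = {1, 2, 6, 10, 11}, |A| = 5
Set B = {1, 2, 3, 6, 10, 11}, |B| = 6
Since A ⊆ B: B \ A = {3}
|B| - |A| = 6 - 5 = 1

1


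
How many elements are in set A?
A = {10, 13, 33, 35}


Set A = {10, 13, 33, 35}
Listing elements: 10, 13, 33, 35
Counting: 4 elements
|A| = 4

4


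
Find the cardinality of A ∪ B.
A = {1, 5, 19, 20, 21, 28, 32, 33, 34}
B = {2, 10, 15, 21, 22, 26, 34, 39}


Set A = {1, 5, 19, 20, 21, 28, 32, 33, 34}, |A| = 9
Set B = {2, 10, 15, 21, 22, 26, 34, 39}, |B| = 8
A ∩ B = {21, 34}, |A ∩ B| = 2
|A ∪ B| = |A| + |B| - |A ∩ B| = 9 + 8 - 2 = 15

15


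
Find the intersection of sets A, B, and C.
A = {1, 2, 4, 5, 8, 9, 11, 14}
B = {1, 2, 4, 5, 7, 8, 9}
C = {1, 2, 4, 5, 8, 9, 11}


Set A = {1, 2, 4, 5, 8, 9, 11, 14}
Set B = {1, 2, 4, 5, 7, 8, 9}
Set C = {1, 2, 4, 5, 8, 9, 11}
First, A ∩ B = {1, 2, 4, 5, 8, 9}
Then, (A ∩ B) ∩ C = {1, 2, 4, 5, 8, 9}

{1, 2, 4, 5, 8, 9}


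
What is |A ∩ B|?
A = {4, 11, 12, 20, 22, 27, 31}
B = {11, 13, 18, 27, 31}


Set A = {4, 11, 12, 20, 22, 27, 31}
Set B = {11, 13, 18, 27, 31}
A ∩ B = {11, 27, 31}
|A ∩ B| = 3

3


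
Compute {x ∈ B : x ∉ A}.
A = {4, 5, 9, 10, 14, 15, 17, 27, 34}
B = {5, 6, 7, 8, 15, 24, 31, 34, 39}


Set A = {4, 5, 9, 10, 14, 15, 17, 27, 34}
Set B = {5, 6, 7, 8, 15, 24, 31, 34, 39}
Check each element of B against A:
5 ∈ A, 6 ∉ A (include), 7 ∉ A (include), 8 ∉ A (include), 15 ∈ A, 24 ∉ A (include), 31 ∉ A (include), 34 ∈ A, 39 ∉ A (include)
Elements of B not in A: {6, 7, 8, 24, 31, 39}

{6, 7, 8, 24, 31, 39}


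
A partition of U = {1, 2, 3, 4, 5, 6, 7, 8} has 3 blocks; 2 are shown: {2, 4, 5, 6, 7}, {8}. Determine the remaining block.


U = {1, 2, 3, 4, 5, 6, 7, 8}
Shown blocks: {2, 4, 5, 6, 7}, {8}
A partition's blocks are pairwise disjoint and cover U, so the missing block = U \ (union of shown blocks).
Union of shown blocks: {2, 4, 5, 6, 7, 8}
Missing block = U \ (union) = {1, 3}

{1, 3}


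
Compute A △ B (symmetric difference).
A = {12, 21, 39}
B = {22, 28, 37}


Set A = {12, 21, 39}
Set B = {22, 28, 37}
A △ B = (A \ B) ∪ (B \ A)
Elements in A but not B: {12, 21, 39}
Elements in B but not A: {22, 28, 37}
A △ B = {12, 21, 22, 28, 37, 39}

{12, 21, 22, 28, 37, 39}


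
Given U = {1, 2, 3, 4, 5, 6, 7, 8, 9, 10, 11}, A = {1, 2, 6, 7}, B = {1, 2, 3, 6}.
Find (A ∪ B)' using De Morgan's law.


U = {1, 2, 3, 4, 5, 6, 7, 8, 9, 10, 11}
A = {1, 2, 6, 7}, B = {1, 2, 3, 6}
A ∪ B = {1, 2, 3, 6, 7}
(A ∪ B)' = U \ (A ∪ B) = {4, 5, 8, 9, 10, 11}
Verification via A' ∩ B': A' = {3, 4, 5, 8, 9, 10, 11}, B' = {4, 5, 7, 8, 9, 10, 11}
A' ∩ B' = {4, 5, 8, 9, 10, 11} ✓

{4, 5, 8, 9, 10, 11}


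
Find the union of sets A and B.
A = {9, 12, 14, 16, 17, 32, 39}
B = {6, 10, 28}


Set A = {9, 12, 14, 16, 17, 32, 39}
Set B = {6, 10, 28}
A ∪ B includes all elements in either set.
Elements from A: {9, 12, 14, 16, 17, 32, 39}
Elements from B not already included: {6, 10, 28}
A ∪ B = {6, 9, 10, 12, 14, 16, 17, 28, 32, 39}

{6, 9, 10, 12, 14, 16, 17, 28, 32, 39}


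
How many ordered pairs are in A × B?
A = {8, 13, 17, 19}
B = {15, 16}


Set A = {8, 13, 17, 19} has 4 elements.
Set B = {15, 16} has 2 elements.
|A × B| = |A| × |B| = 4 × 2 = 8

8


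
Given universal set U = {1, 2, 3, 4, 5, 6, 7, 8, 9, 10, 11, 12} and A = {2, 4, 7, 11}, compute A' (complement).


Universal set U = {1, 2, 3, 4, 5, 6, 7, 8, 9, 10, 11, 12}
Set A = {2, 4, 7, 11}
A' = U \ A = elements in U but not in A
Checking each element of U:
1 (not in A, include), 2 (in A, exclude), 3 (not in A, include), 4 (in A, exclude), 5 (not in A, include), 6 (not in A, include), 7 (in A, exclude), 8 (not in A, include), 9 (not in A, include), 10 (not in A, include), 11 (in A, exclude), 12 (not in A, include)
A' = {1, 3, 5, 6, 8, 9, 10, 12}

{1, 3, 5, 6, 8, 9, 10, 12}


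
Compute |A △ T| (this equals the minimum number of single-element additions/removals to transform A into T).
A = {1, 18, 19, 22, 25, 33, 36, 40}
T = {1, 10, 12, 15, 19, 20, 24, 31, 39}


Set A = {1, 18, 19, 22, 25, 33, 36, 40}
Set T = {1, 10, 12, 15, 19, 20, 24, 31, 39}
Elements to remove from A (in A, not in T): {18, 22, 25, 33, 36, 40} → 6 removals
Elements to add to A (in T, not in A): {10, 12, 15, 20, 24, 31, 39} → 7 additions
Total edits = 6 + 7 = 13

13


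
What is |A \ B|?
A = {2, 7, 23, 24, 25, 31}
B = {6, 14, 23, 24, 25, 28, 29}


Set A = {2, 7, 23, 24, 25, 31}
Set B = {6, 14, 23, 24, 25, 28, 29}
A \ B = {2, 7, 31}
|A \ B| = 3

3


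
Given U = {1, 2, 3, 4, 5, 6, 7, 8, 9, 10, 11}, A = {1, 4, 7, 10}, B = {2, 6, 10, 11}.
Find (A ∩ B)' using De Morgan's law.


U = {1, 2, 3, 4, 5, 6, 7, 8, 9, 10, 11}
A = {1, 4, 7, 10}, B = {2, 6, 10, 11}
A ∩ B = {10}
(A ∩ B)' = U \ (A ∩ B) = {1, 2, 3, 4, 5, 6, 7, 8, 9, 11}
Verification via A' ∪ B': A' = {2, 3, 5, 6, 8, 9, 11}, B' = {1, 3, 4, 5, 7, 8, 9}
A' ∪ B' = {1, 2, 3, 4, 5, 6, 7, 8, 9, 11} ✓

{1, 2, 3, 4, 5, 6, 7, 8, 9, 11}


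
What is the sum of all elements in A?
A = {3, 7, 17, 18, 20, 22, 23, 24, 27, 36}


Set A = {3, 7, 17, 18, 20, 22, 23, 24, 27, 36}
Sum = 3 + 7 + 17 + 18 + 20 + 22 + 23 + 24 + 27 + 36 = 197

197


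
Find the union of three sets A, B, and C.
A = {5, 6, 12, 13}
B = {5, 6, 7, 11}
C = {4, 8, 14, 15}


Set A = {5, 6, 12, 13}
Set B = {5, 6, 7, 11}
Set C = {4, 8, 14, 15}
First, A ∪ B = {5, 6, 7, 11, 12, 13}
Then, (A ∪ B) ∪ C = {4, 5, 6, 7, 8, 11, 12, 13, 14, 15}

{4, 5, 6, 7, 8, 11, 12, 13, 14, 15}


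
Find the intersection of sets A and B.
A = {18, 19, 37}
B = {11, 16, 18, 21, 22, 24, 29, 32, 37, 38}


Set A = {18, 19, 37}
Set B = {11, 16, 18, 21, 22, 24, 29, 32, 37, 38}
A ∩ B includes only elements in both sets.
Check each element of A against B:
18 ✓, 19 ✗, 37 ✓
A ∩ B = {18, 37}

{18, 37}


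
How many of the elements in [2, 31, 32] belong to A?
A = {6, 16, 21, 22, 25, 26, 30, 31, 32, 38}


Set A = {6, 16, 21, 22, 25, 26, 30, 31, 32, 38}
Candidates: [2, 31, 32]
Check each candidate:
2 ∉ A, 31 ∈ A, 32 ∈ A
Count of candidates in A: 2

2


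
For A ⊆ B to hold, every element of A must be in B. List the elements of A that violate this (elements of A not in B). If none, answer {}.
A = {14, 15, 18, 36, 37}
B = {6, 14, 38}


Set A = {14, 15, 18, 36, 37}
Set B = {6, 14, 38}
Check each element of A against B:
14 ∈ B, 15 ∉ B (include), 18 ∉ B (include), 36 ∉ B (include), 37 ∉ B (include)
Elements of A not in B: {15, 18, 36, 37}

{15, 18, 36, 37}


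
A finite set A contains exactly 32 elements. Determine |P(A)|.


The set has 32 elements.
The power set contains all possible subsets.
|P(A)| = 2^|A| = 2^32 = 4294967296

4294967296


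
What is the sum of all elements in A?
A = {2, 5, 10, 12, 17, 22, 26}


Set A = {2, 5, 10, 12, 17, 22, 26}
Sum = 2 + 5 + 10 + 12 + 17 + 22 + 26 = 94

94


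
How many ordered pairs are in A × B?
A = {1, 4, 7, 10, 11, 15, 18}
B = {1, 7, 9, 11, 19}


Set A = {1, 4, 7, 10, 11, 15, 18} has 7 elements.
Set B = {1, 7, 9, 11, 19} has 5 elements.
|A × B| = |A| × |B| = 7 × 5 = 35

35


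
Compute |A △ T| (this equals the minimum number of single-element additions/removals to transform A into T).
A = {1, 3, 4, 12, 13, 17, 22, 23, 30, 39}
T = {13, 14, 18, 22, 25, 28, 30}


Set A = {1, 3, 4, 12, 13, 17, 22, 23, 30, 39}
Set T = {13, 14, 18, 22, 25, 28, 30}
Elements to remove from A (in A, not in T): {1, 3, 4, 12, 17, 23, 39} → 7 removals
Elements to add to A (in T, not in A): {14, 18, 25, 28} → 4 additions
Total edits = 7 + 4 = 11

11


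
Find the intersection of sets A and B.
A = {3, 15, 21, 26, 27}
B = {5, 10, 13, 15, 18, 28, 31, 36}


Set A = {3, 15, 21, 26, 27}
Set B = {5, 10, 13, 15, 18, 28, 31, 36}
A ∩ B includes only elements in both sets.
Check each element of A against B:
3 ✗, 15 ✓, 21 ✗, 26 ✗, 27 ✗
A ∩ B = {15}

{15}


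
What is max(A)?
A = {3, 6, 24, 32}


Set A = {3, 6, 24, 32}
Elements in ascending order: 3, 6, 24, 32
The largest element is 32.

32


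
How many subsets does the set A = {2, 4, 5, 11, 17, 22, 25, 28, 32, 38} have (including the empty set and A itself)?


Set A = {2, 4, 5, 11, 17, 22, 25, 28, 32, 38}
|A| = 10
The power set P(A) contains all subsets of A.
|P(A)| = 2^|A| = 2^10 = 1024

1024


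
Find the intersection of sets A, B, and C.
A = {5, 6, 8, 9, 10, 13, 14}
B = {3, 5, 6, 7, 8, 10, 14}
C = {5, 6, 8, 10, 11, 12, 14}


Set A = {5, 6, 8, 9, 10, 13, 14}
Set B = {3, 5, 6, 7, 8, 10, 14}
Set C = {5, 6, 8, 10, 11, 12, 14}
First, A ∩ B = {5, 6, 8, 10, 14}
Then, (A ∩ B) ∩ C = {5, 6, 8, 10, 14}

{5, 6, 8, 10, 14}


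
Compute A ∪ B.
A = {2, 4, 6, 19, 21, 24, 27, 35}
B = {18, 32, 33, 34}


Set A = {2, 4, 6, 19, 21, 24, 27, 35}
Set B = {18, 32, 33, 34}
A ∪ B includes all elements in either set.
Elements from A: {2, 4, 6, 19, 21, 24, 27, 35}
Elements from B not already included: {18, 32, 33, 34}
A ∪ B = {2, 4, 6, 18, 19, 21, 24, 27, 32, 33, 34, 35}

{2, 4, 6, 18, 19, 21, 24, 27, 32, 33, 34, 35}


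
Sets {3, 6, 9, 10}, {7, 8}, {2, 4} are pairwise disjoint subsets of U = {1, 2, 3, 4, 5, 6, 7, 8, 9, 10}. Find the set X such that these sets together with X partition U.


U = {1, 2, 3, 4, 5, 6, 7, 8, 9, 10}
Shown blocks: {3, 6, 9, 10}, {7, 8}, {2, 4}
A partition's blocks are pairwise disjoint and cover U, so the missing block = U \ (union of shown blocks).
Union of shown blocks: {2, 3, 4, 6, 7, 8, 9, 10}
Missing block = U \ (union) = {1, 5}

{1, 5}


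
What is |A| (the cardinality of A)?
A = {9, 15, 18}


Set A = {9, 15, 18}
Listing elements: 9, 15, 18
Counting: 3 elements
|A| = 3

3


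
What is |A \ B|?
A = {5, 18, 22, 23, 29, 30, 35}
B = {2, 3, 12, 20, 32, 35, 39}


Set A = {5, 18, 22, 23, 29, 30, 35}
Set B = {2, 3, 12, 20, 32, 35, 39}
A \ B = {5, 18, 22, 23, 29, 30}
|A \ B| = 6

6


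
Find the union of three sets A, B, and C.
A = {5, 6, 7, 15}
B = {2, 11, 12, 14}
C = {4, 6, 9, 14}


Set A = {5, 6, 7, 15}
Set B = {2, 11, 12, 14}
Set C = {4, 6, 9, 14}
First, A ∪ B = {2, 5, 6, 7, 11, 12, 14, 15}
Then, (A ∪ B) ∪ C = {2, 4, 5, 6, 7, 9, 11, 12, 14, 15}

{2, 4, 5, 6, 7, 9, 11, 12, 14, 15}


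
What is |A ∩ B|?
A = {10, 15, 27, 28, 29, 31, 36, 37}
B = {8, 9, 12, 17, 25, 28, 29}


Set A = {10, 15, 27, 28, 29, 31, 36, 37}
Set B = {8, 9, 12, 17, 25, 28, 29}
A ∩ B = {28, 29}
|A ∩ B| = 2

2


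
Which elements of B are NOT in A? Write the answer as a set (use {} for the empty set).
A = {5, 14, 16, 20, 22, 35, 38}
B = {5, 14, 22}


Set A = {5, 14, 16, 20, 22, 35, 38}
Set B = {5, 14, 22}
Check each element of B against A:
5 ∈ A, 14 ∈ A, 22 ∈ A
Elements of B not in A: {}

{}


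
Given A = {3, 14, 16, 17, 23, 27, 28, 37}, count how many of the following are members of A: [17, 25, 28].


Set A = {3, 14, 16, 17, 23, 27, 28, 37}
Candidates: [17, 25, 28]
Check each candidate:
17 ∈ A, 25 ∉ A, 28 ∈ A
Count of candidates in A: 2

2


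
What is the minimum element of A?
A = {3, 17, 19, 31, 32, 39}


Set A = {3, 17, 19, 31, 32, 39}
Elements in ascending order: 3, 17, 19, 31, 32, 39
The smallest element is 3.

3


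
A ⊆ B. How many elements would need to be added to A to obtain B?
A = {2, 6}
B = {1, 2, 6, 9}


Set A = {2, 6}, |A| = 2
Set B = {1, 2, 6, 9}, |B| = 4
Since A ⊆ B: B \ A = {1, 9}
|B| - |A| = 4 - 2 = 2

2


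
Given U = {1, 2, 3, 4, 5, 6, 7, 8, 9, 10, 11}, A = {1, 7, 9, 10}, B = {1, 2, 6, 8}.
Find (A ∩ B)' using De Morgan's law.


U = {1, 2, 3, 4, 5, 6, 7, 8, 9, 10, 11}
A = {1, 7, 9, 10}, B = {1, 2, 6, 8}
A ∩ B = {1}
(A ∩ B)' = U \ (A ∩ B) = {2, 3, 4, 5, 6, 7, 8, 9, 10, 11}
Verification via A' ∪ B': A' = {2, 3, 4, 5, 6, 8, 11}, B' = {3, 4, 5, 7, 9, 10, 11}
A' ∪ B' = {2, 3, 4, 5, 6, 7, 8, 9, 10, 11} ✓

{2, 3, 4, 5, 6, 7, 8, 9, 10, 11}


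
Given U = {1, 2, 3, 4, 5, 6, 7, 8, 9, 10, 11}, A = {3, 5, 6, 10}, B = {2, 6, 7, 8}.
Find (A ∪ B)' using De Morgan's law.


U = {1, 2, 3, 4, 5, 6, 7, 8, 9, 10, 11}
A = {3, 5, 6, 10}, B = {2, 6, 7, 8}
A ∪ B = {2, 3, 5, 6, 7, 8, 10}
(A ∪ B)' = U \ (A ∪ B) = {1, 4, 9, 11}
Verification via A' ∩ B': A' = {1, 2, 4, 7, 8, 9, 11}, B' = {1, 3, 4, 5, 9, 10, 11}
A' ∩ B' = {1, 4, 9, 11} ✓

{1, 4, 9, 11}


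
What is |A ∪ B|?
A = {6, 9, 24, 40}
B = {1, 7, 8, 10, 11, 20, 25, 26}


Set A = {6, 9, 24, 40}, |A| = 4
Set B = {1, 7, 8, 10, 11, 20, 25, 26}, |B| = 8
A ∩ B = {}, |A ∩ B| = 0
|A ∪ B| = |A| + |B| - |A ∩ B| = 4 + 8 - 0 = 12

12


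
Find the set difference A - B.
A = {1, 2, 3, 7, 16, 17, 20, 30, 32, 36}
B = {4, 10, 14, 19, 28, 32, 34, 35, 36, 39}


Set A = {1, 2, 3, 7, 16, 17, 20, 30, 32, 36}
Set B = {4, 10, 14, 19, 28, 32, 34, 35, 36, 39}
A \ B includes elements in A that are not in B.
Check each element of A:
1 (not in B, keep), 2 (not in B, keep), 3 (not in B, keep), 7 (not in B, keep), 16 (not in B, keep), 17 (not in B, keep), 20 (not in B, keep), 30 (not in B, keep), 32 (in B, remove), 36 (in B, remove)
A \ B = {1, 2, 3, 7, 16, 17, 20, 30}

{1, 2, 3, 7, 16, 17, 20, 30}


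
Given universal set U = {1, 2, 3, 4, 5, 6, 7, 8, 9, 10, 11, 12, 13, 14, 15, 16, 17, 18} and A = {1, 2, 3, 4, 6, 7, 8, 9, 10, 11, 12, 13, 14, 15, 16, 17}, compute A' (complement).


Universal set U = {1, 2, 3, 4, 5, 6, 7, 8, 9, 10, 11, 12, 13, 14, 15, 16, 17, 18}
Set A = {1, 2, 3, 4, 6, 7, 8, 9, 10, 11, 12, 13, 14, 15, 16, 17}
A' = U \ A = elements in U but not in A
Checking each element of U:
1 (in A, exclude), 2 (in A, exclude), 3 (in A, exclude), 4 (in A, exclude), 5 (not in A, include), 6 (in A, exclude), 7 (in A, exclude), 8 (in A, exclude), 9 (in A, exclude), 10 (in A, exclude), 11 (in A, exclude), 12 (in A, exclude), 13 (in A, exclude), 14 (in A, exclude), 15 (in A, exclude), 16 (in A, exclude), 17 (in A, exclude), 18 (not in A, include)
A' = {5, 18}

{5, 18}


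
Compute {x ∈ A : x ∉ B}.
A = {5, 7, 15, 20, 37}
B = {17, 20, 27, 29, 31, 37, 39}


Set A = {5, 7, 15, 20, 37}
Set B = {17, 20, 27, 29, 31, 37, 39}
Check each element of A against B:
5 ∉ B (include), 7 ∉ B (include), 15 ∉ B (include), 20 ∈ B, 37 ∈ B
Elements of A not in B: {5, 7, 15}

{5, 7, 15}


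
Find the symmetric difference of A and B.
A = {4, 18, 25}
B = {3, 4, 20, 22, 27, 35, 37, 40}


Set A = {4, 18, 25}
Set B = {3, 4, 20, 22, 27, 35, 37, 40}
A △ B = (A \ B) ∪ (B \ A)
Elements in A but not B: {18, 25}
Elements in B but not A: {3, 20, 22, 27, 35, 37, 40}
A △ B = {3, 18, 20, 22, 25, 27, 35, 37, 40}

{3, 18, 20, 22, 25, 27, 35, 37, 40}


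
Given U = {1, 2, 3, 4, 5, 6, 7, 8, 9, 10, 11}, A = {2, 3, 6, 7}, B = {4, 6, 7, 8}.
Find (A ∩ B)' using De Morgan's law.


U = {1, 2, 3, 4, 5, 6, 7, 8, 9, 10, 11}
A = {2, 3, 6, 7}, B = {4, 6, 7, 8}
A ∩ B = {6, 7}
(A ∩ B)' = U \ (A ∩ B) = {1, 2, 3, 4, 5, 8, 9, 10, 11}
Verification via A' ∪ B': A' = {1, 4, 5, 8, 9, 10, 11}, B' = {1, 2, 3, 5, 9, 10, 11}
A' ∪ B' = {1, 2, 3, 4, 5, 8, 9, 10, 11} ✓

{1, 2, 3, 4, 5, 8, 9, 10, 11}


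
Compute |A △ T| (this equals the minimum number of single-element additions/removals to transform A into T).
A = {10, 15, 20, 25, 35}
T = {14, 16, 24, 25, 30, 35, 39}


Set A = {10, 15, 20, 25, 35}
Set T = {14, 16, 24, 25, 30, 35, 39}
Elements to remove from A (in A, not in T): {10, 15, 20} → 3 removals
Elements to add to A (in T, not in A): {14, 16, 24, 30, 39} → 5 additions
Total edits = 3 + 5 = 8

8


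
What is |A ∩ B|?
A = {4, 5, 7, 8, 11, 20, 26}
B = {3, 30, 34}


Set A = {4, 5, 7, 8, 11, 20, 26}
Set B = {3, 30, 34}
A ∩ B = {}
|A ∩ B| = 0

0


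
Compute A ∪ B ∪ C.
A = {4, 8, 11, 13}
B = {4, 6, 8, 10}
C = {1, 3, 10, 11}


Set A = {4, 8, 11, 13}
Set B = {4, 6, 8, 10}
Set C = {1, 3, 10, 11}
First, A ∪ B = {4, 6, 8, 10, 11, 13}
Then, (A ∪ B) ∪ C = {1, 3, 4, 6, 8, 10, 11, 13}

{1, 3, 4, 6, 8, 10, 11, 13}


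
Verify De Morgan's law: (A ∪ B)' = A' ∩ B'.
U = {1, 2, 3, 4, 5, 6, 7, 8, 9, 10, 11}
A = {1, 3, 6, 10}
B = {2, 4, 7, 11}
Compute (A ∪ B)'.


U = {1, 2, 3, 4, 5, 6, 7, 8, 9, 10, 11}
A = {1, 3, 6, 10}, B = {2, 4, 7, 11}
A ∪ B = {1, 2, 3, 4, 6, 7, 10, 11}
(A ∪ B)' = U \ (A ∪ B) = {5, 8, 9}
Verification via A' ∩ B': A' = {2, 4, 5, 7, 8, 9, 11}, B' = {1, 3, 5, 6, 8, 9, 10}
A' ∩ B' = {5, 8, 9} ✓

{5, 8, 9}


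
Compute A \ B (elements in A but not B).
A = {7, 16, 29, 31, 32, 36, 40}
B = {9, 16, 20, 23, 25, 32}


Set A = {7, 16, 29, 31, 32, 36, 40}
Set B = {9, 16, 20, 23, 25, 32}
A \ B includes elements in A that are not in B.
Check each element of A:
7 (not in B, keep), 16 (in B, remove), 29 (not in B, keep), 31 (not in B, keep), 32 (in B, remove), 36 (not in B, keep), 40 (not in B, keep)
A \ B = {7, 29, 31, 36, 40}

{7, 29, 31, 36, 40}


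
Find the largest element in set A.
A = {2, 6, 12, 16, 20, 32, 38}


Set A = {2, 6, 12, 16, 20, 32, 38}
Elements in ascending order: 2, 6, 12, 16, 20, 32, 38
The largest element is 38.

38


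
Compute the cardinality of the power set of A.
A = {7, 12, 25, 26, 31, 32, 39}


Set A = {7, 12, 25, 26, 31, 32, 39}
|A| = 7
The power set P(A) contains all subsets of A.
|P(A)| = 2^|A| = 2^7 = 128

128


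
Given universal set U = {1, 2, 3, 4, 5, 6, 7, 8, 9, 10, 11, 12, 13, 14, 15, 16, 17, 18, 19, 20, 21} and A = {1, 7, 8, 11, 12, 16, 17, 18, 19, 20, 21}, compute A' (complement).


Universal set U = {1, 2, 3, 4, 5, 6, 7, 8, 9, 10, 11, 12, 13, 14, 15, 16, 17, 18, 19, 20, 21}
Set A = {1, 7, 8, 11, 12, 16, 17, 18, 19, 20, 21}
A' = U \ A = elements in U but not in A
Checking each element of U:
1 (in A, exclude), 2 (not in A, include), 3 (not in A, include), 4 (not in A, include), 5 (not in A, include), 6 (not in A, include), 7 (in A, exclude), 8 (in A, exclude), 9 (not in A, include), 10 (not in A, include), 11 (in A, exclude), 12 (in A, exclude), 13 (not in A, include), 14 (not in A, include), 15 (not in A, include), 16 (in A, exclude), 17 (in A, exclude), 18 (in A, exclude), 19 (in A, exclude), 20 (in A, exclude), 21 (in A, exclude)
A' = {2, 3, 4, 5, 6, 9, 10, 13, 14, 15}

{2, 3, 4, 5, 6, 9, 10, 13, 14, 15}


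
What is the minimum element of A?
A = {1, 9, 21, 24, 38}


Set A = {1, 9, 21, 24, 38}
Elements in ascending order: 1, 9, 21, 24, 38
The smallest element is 1.

1


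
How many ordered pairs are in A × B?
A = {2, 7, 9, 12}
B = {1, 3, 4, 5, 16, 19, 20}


Set A = {2, 7, 9, 12} has 4 elements.
Set B = {1, 3, 4, 5, 16, 19, 20} has 7 elements.
|A × B| = |A| × |B| = 4 × 7 = 28

28


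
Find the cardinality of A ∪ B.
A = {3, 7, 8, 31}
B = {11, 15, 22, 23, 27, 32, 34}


Set A = {3, 7, 8, 31}, |A| = 4
Set B = {11, 15, 22, 23, 27, 32, 34}, |B| = 7
A ∩ B = {}, |A ∩ B| = 0
|A ∪ B| = |A| + |B| - |A ∩ B| = 4 + 7 - 0 = 11

11


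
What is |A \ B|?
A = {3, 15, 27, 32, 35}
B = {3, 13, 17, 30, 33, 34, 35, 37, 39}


Set A = {3, 15, 27, 32, 35}
Set B = {3, 13, 17, 30, 33, 34, 35, 37, 39}
A \ B = {15, 27, 32}
|A \ B| = 3

3


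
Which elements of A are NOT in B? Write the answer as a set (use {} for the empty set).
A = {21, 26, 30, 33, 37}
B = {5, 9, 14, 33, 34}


Set A = {21, 26, 30, 33, 37}
Set B = {5, 9, 14, 33, 34}
Check each element of A against B:
21 ∉ B (include), 26 ∉ B (include), 30 ∉ B (include), 33 ∈ B, 37 ∉ B (include)
Elements of A not in B: {21, 26, 30, 37}

{21, 26, 30, 37}


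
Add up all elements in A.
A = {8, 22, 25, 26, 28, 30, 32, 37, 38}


Set A = {8, 22, 25, 26, 28, 30, 32, 37, 38}
Sum = 8 + 22 + 25 + 26 + 28 + 30 + 32 + 37 + 38 = 246

246


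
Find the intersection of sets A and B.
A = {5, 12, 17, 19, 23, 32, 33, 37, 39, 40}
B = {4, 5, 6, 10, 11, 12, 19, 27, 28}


Set A = {5, 12, 17, 19, 23, 32, 33, 37, 39, 40}
Set B = {4, 5, 6, 10, 11, 12, 19, 27, 28}
A ∩ B includes only elements in both sets.
Check each element of A against B:
5 ✓, 12 ✓, 17 ✗, 19 ✓, 23 ✗, 32 ✗, 33 ✗, 37 ✗, 39 ✗, 40 ✗
A ∩ B = {5, 12, 19}

{5, 12, 19}


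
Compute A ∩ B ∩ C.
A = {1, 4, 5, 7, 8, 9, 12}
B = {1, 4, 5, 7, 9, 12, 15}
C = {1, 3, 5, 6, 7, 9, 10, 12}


Set A = {1, 4, 5, 7, 8, 9, 12}
Set B = {1, 4, 5, 7, 9, 12, 15}
Set C = {1, 3, 5, 6, 7, 9, 10, 12}
First, A ∩ B = {1, 4, 5, 7, 9, 12}
Then, (A ∩ B) ∩ C = {1, 5, 7, 9, 12}

{1, 5, 7, 9, 12}


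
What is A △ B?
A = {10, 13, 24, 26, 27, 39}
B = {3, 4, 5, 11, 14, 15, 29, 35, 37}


Set A = {10, 13, 24, 26, 27, 39}
Set B = {3, 4, 5, 11, 14, 15, 29, 35, 37}
A △ B = (A \ B) ∪ (B \ A)
Elements in A but not B: {10, 13, 24, 26, 27, 39}
Elements in B but not A: {3, 4, 5, 11, 14, 15, 29, 35, 37}
A △ B = {3, 4, 5, 10, 11, 13, 14, 15, 24, 26, 27, 29, 35, 37, 39}

{3, 4, 5, 10, 11, 13, 14, 15, 24, 26, 27, 29, 35, 37, 39}


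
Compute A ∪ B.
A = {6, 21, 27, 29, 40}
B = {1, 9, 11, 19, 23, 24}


Set A = {6, 21, 27, 29, 40}
Set B = {1, 9, 11, 19, 23, 24}
A ∪ B includes all elements in either set.
Elements from A: {6, 21, 27, 29, 40}
Elements from B not already included: {1, 9, 11, 19, 23, 24}
A ∪ B = {1, 6, 9, 11, 19, 21, 23, 24, 27, 29, 40}

{1, 6, 9, 11, 19, 21, 23, 24, 27, 29, 40}


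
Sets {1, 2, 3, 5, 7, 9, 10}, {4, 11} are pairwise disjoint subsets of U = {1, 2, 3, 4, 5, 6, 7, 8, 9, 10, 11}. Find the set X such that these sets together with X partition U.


U = {1, 2, 3, 4, 5, 6, 7, 8, 9, 10, 11}
Shown blocks: {1, 2, 3, 5, 7, 9, 10}, {4, 11}
A partition's blocks are pairwise disjoint and cover U, so the missing block = U \ (union of shown blocks).
Union of shown blocks: {1, 2, 3, 4, 5, 7, 9, 10, 11}
Missing block = U \ (union) = {6, 8}

{6, 8}
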